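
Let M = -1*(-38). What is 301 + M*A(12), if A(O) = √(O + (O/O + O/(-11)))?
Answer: 301 + 38*√1441/11 ≈ 432.14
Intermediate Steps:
M = 38
A(O) = √(1 + 10*O/11) (A(O) = √(O + (1 + O*(-1/11))) = √(O + (1 - O/11)) = √(1 + 10*O/11))
301 + M*A(12) = 301 + 38*(√(121 + 110*12)/11) = 301 + 38*(√(121 + 1320)/11) = 301 + 38*(√1441/11) = 301 + 38*√1441/11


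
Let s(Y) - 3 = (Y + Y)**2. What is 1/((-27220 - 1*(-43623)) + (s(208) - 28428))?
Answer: 1/161034 ≈ 6.2099e-6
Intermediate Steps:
s(Y) = 3 + 4*Y**2 (s(Y) = 3 + (Y + Y)**2 = 3 + (2*Y)**2 = 3 + 4*Y**2)
1/((-27220 - 1*(-43623)) + (s(208) - 28428)) = 1/((-27220 - 1*(-43623)) + ((3 + 4*208**2) - 28428)) = 1/((-27220 + 43623) + ((3 + 4*43264) - 28428)) = 1/(16403 + ((3 + 173056) - 28428)) = 1/(16403 + (173059 - 28428)) = 1/(16403 + 144631) = 1/161034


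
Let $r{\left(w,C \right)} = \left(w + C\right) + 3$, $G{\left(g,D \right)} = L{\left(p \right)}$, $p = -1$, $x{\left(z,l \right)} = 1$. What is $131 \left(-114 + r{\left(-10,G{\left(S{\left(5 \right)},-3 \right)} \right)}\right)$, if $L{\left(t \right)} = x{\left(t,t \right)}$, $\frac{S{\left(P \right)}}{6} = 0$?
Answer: $-15720$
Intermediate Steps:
$S{\left(P \right)} = 0$ ($S{\left(P \right)} = 6 \cdot 0 = 0$)
$L{\left(t \right)} = 1$
$G{\left(g,D \right)} = 1$
$r{\left(w,C \right)} = 3 + C + w$ ($r{\left(w,C \right)} = \left(C + w\right) + 3 = 3 + C + w$)
$131 \left(-114 + r{\left(-10,G{\left(S{\left(5 \right)},-3 \right)} \right)}\right) = 131 \left(-114 + \left(3 + 1 - 10\right)\right) = 131 \left(-114 - 6\right) = 131 \left(-120\right) = -15720$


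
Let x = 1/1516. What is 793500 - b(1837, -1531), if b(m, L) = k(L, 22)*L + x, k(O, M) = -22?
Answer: 1151884087/1516 ≈ 7.5982e+5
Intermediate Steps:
x = 1/1516 ≈ 0.00065963
b(m, L) = 1/1516 - 22*L (b(m, L) = -22*L + 1/1516 = 1/1516 - 22*L)
793500 - b(1837, -1531) = 793500 - (1/1516 - 22*(-1531)) = 793500 - (1/1516 + 33682) = 793500 - 1*51061913/1516 = 793500 - 51061913/1516 = 1151884087/1516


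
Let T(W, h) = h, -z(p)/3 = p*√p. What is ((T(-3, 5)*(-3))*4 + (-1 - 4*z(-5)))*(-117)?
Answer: 7137 + 7020*I*√5 ≈ 7137.0 + 15697.0*I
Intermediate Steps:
z(p) = -3*p^(3/2) (z(p) = -3*p*√p = -3*p^(3/2))
((T(-3, 5)*(-3))*4 + (-1 - 4*z(-5)))*(-117) = ((5*(-3))*4 + (-1 - (-12)*(-5)^(3/2)))*(-117) = (-15*4 + (-1 - (-12)*(-5*I*√5)))*(-117) = (-60 + (-1 - 60*I*√5))*(-117) = (-61 - 60*I*√5)*(-117) = 7137 + 7020*I*√5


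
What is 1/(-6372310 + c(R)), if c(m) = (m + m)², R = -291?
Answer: -1/6033586 ≈ -1.6574e-7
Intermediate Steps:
c(m) = 4*m² (c(m) = (2*m)² = 4*m²)
1/(-6372310 + c(R)) = 1/(-6372310 + 4*(-291)²) = 1/(-6372310 + 4*84681) = 1/(-6372310 + 338724) = 1/(-6033586) = -1/6033586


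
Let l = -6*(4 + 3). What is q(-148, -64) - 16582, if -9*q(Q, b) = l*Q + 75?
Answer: -17281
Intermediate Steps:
l = -42 (l = -6*7 = -42)
q(Q, b) = -25/3 + 14*Q/3 (q(Q, b) = -(-42*Q + 75)/9 = -(75 - 42*Q)/9 = -25/3 + 14*Q/3)
q(-148, -64) - 16582 = (-25/3 + (14/3)*(-148)) - 16582 = (-25/3 - 2072/3) - 16582 = -699 - 16582 = -17281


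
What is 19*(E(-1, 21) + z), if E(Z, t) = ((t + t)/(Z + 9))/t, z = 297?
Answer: 22591/4 ≈ 5647.8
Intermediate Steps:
E(Z, t) = 2/(9 + Z) (E(Z, t) = ((2*t)/(9 + Z))/t = (2*t/(9 + Z))/t = 2/(9 + Z))
19*(E(-1, 21) + z) = 19*(2/(9 - 1) + 297) = 19*(2/8 + 297) = 19*(2*(1/8) + 297) = 19*(1/4 + 297) = 19*(1189/4) = 22591/4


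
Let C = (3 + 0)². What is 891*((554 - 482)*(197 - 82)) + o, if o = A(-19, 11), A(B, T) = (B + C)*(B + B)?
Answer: 7377860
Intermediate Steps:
C = 9 (C = 3² = 9)
A(B, T) = 2*B*(9 + B) (A(B, T) = (B + 9)*(B + B) = (9 + B)*(2*B) = 2*B*(9 + B))
o = 380 (o = 2*(-19)*(9 - 19) = 2*(-19)*(-10) = 380)
891*((554 - 482)*(197 - 82)) + o = 891*((554 - 482)*(197 - 82)) + 380 = 891*(72*115) + 380 = 891*8280 + 380 = 7377480 + 380 = 7377860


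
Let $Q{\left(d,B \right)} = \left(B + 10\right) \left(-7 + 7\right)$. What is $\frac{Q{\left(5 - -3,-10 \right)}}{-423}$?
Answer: $0$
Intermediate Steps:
$Q{\left(d,B \right)} = 0$ ($Q{\left(d,B \right)} = \left(10 + B\right) 0 = 0$)
$\frac{Q{\left(5 - -3,-10 \right)}}{-423} = \frac{0}{-423} = 0 \left(- \frac{1}{423}\right) = 0$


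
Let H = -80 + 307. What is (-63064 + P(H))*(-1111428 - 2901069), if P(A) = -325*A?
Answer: 549066076983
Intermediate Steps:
H = 227
(-63064 + P(H))*(-1111428 - 2901069) = (-63064 - 325*227)*(-1111428 - 2901069) = (-63064 - 73775)*(-4012497) = -136839*(-4012497) = 549066076983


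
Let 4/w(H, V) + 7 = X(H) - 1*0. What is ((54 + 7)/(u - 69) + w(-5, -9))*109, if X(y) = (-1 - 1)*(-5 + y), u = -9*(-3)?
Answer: -68125/546 ≈ -124.77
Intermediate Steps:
u = 27
X(y) = 10 - 2*y (X(y) = -2*(-5 + y) = 10 - 2*y)
w(H, V) = 4/(3 - 2*H) (w(H, V) = 4/(-7 + ((10 - 2*H) - 1*0)) = 4/(-7 + ((10 - 2*H) + 0)) = 4/(-7 + (10 - 2*H)) = 4/(3 - 2*H))
((54 + 7)/(u - 69) + w(-5, -9))*109 = ((54 + 7)/(27 - 69) - 4/(-3 + 2*(-5)))*109 = (61/(-42) - 4/(-3 - 10))*109 = (61*(-1/42) - 4/(-13))*109 = (-61/42 - 4*(-1/13))*109 = (-61/42 + 4/13)*109 = -625/546*109 = -68125/546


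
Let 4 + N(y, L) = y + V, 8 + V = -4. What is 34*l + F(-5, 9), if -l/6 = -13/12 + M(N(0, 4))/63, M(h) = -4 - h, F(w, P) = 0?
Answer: 1275/7 ≈ 182.14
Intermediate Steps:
V = -12 (V = -8 - 4 = -12)
N(y, L) = -16 + y (N(y, L) = -4 + (y - 12) = -4 + (-12 + y) = -16 + y)
l = 75/14 (l = -6*(-13/12 + (-4 - (-16 + 0))/63) = -6*(-13*1/12 + (-4 - 1*(-16))*(1/63)) = -6*(-13/12 + (-4 + 16)*(1/63)) = -6*(-13/12 + 12*(1/63)) = -6*(-13/12 + 4/21) = -6*(-25/28) = 75/14 ≈ 5.3571)
34*l + F(-5, 9) = 34*(75/14) + 0 = 1275/7 + 0 = 1275/7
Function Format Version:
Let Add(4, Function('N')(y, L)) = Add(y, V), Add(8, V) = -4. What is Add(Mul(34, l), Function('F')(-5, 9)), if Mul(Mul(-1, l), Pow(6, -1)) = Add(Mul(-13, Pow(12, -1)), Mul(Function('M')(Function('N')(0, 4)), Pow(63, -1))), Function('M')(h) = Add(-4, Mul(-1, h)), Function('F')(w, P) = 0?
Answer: Rational(1275, 7) ≈ 182.14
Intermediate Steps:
V = -12 (V = Add(-8, -4) = -12)
Function('N')(y, L) = Add(-16, y) (Function('N')(y, L) = Add(-4, Add(y, -12)) = Add(-4, Add(-12, y)) = Add(-16, y))
l = Rational(75, 14) (l = Mul(-6, Add(Mul(-13, Pow(12, -1)), Mul(Add(-4, Mul(-1, Add(-16, 0))), Pow(63, -1)))) = Mul(-6, Add(Mul(-13, Rational(1, 12)), Mul(Add(-4, Mul(-1, -16)), Rational(1, 63)))) = Mul(-6, Add(Rational(-13, 12), Mul(Add(-4, 16), Rational(1, 63)))) = Mul(-6, Add(Rational(-13, 12), Mul(12, Rational(1, 63)))) = Mul(-6, Add(Rational(-13, 12), Rational(4, 21))) = Mul(-6, Rational(-25, 28)) = Rational(75, 14) ≈ 5.3571)
Add(Mul(34, l), Function('F')(-5, 9)) = Add(Mul(34, Rational(75, 14)), 0) = Add(Rational(1275, 7), 0) = Rational(1275, 7)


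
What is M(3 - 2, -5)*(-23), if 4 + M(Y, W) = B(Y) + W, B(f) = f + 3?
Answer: 115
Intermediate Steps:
B(f) = 3 + f
M(Y, W) = -1 + W + Y (M(Y, W) = -4 + ((3 + Y) + W) = -4 + (3 + W + Y) = -1 + W + Y)
M(3 - 2, -5)*(-23) = (-1 - 5 + (3 - 2))*(-23) = (-1 - 5 + 1)*(-23) = -5*(-23) = 115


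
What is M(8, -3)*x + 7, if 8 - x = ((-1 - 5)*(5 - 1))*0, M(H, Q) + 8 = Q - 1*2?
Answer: -97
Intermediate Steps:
M(H, Q) = -10 + Q (M(H, Q) = -8 + (Q - 1*2) = -8 + (Q - 2) = -8 + (-2 + Q) = -10 + Q)
x = 8 (x = 8 - (-1 - 5)*(5 - 1)*0 = 8 - (-6*4)*0 = 8 - (-24)*0 = 8 - 1*0 = 8 + 0 = 8)
M(8, -3)*x + 7 = (-10 - 3)*8 + 7 = -13*8 + 7 = -104 + 7 = -97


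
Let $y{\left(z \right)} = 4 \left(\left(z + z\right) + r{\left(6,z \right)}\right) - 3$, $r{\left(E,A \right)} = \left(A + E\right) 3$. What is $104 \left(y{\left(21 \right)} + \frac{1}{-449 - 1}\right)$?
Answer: $\frac{11442548}{225} \approx 50856.0$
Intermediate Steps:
$r{\left(E,A \right)} = 3 A + 3 E$
$y{\left(z \right)} = 69 + 20 z$ ($y{\left(z \right)} = 4 \left(\left(z + z\right) + \left(3 z + 3 \cdot 6\right)\right) - 3 = 4 \left(2 z + \left(3 z + 18\right)\right) - 3 = 4 \left(2 z + \left(18 + 3 z\right)\right) - 3 = 4 \left(18 + 5 z\right) - 3 = \left(72 + 20 z\right) - 3 = 69 + 20 z$)
$104 \left(y{\left(21 \right)} + \frac{1}{-449 - 1}\right) = 104 \left(\left(69 + 20 \cdot 21\right) + \frac{1}{-449 - 1}\right) = 104 \left(\left(69 + 420\right) + \frac{1}{-450}\right) = 104 \left(489 - \frac{1}{450}\right) = 104 \cdot \frac{220049}{450} = \frac{11442548}{225}$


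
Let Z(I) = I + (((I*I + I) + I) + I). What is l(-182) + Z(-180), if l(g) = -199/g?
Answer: 5765959/182 ≈ 31681.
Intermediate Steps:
Z(I) = I² + 4*I (Z(I) = I + (((I² + I) + I) + I) = I + (((I + I²) + I) + I) = I + ((I² + 2*I) + I) = I + (I² + 3*I) = I² + 4*I)
l(-182) + Z(-180) = -199/(-182) - 180*(4 - 180) = -199*(-1/182) - 180*(-176) = 199/182 + 31680 = 5765959/182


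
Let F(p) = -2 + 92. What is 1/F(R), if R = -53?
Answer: 1/90 ≈ 0.011111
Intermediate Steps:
F(p) = 90
1/F(R) = 1/90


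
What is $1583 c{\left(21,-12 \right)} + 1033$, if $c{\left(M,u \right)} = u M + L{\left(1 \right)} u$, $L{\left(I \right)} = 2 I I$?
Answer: $-435875$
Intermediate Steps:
$L{\left(I \right)} = 2 I^{2}$
$c{\left(M,u \right)} = 2 u + M u$ ($c{\left(M,u \right)} = u M + 2 \cdot 1^{2} u = M u + 2 \cdot 1 u = M u + 2 u = 2 u + M u$)
$1583 c{\left(21,-12 \right)} + 1033 = 1583 \left(- 12 \left(2 + 21\right)\right) + 1033 = 1583 \left(\left(-12\right) 23\right) + 1033 = 1583 \left(-276\right) + 1033 = -436908 + 1033 = -435875$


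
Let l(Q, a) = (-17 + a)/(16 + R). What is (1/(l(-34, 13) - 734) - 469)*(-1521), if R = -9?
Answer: 1222683735/1714 ≈ 7.1335e+5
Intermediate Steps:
l(Q, a) = -17/7 + a/7 (l(Q, a) = (-17 + a)/(16 - 9) = (-17 + a)/7 = (-17 + a)*(⅐) = -17/7 + a/7)
(1/(l(-34, 13) - 734) - 469)*(-1521) = (1/((-17/7 + (⅐)*13) - 734) - 469)*(-1521) = (1/((-17/7 + 13/7) - 734) - 469)*(-1521) = (1/(-4/7 - 734) - 469)*(-1521) = (1/(-5142/7) - 469)*(-1521) = (-7/5142 - 469)*(-1521) = -2411605/5142*(-1521) = 1222683735/1714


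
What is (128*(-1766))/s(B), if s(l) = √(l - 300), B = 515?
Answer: -226048*√215/215 ≈ -15416.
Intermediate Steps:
s(l) = √(-300 + l)
(128*(-1766))/s(B) = (128*(-1766))/(√(-300 + 515)) = -226048*√215/215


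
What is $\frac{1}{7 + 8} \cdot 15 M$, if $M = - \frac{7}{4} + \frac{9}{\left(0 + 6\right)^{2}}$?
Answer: $- \frac{3}{2} \approx -1.5$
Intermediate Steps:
$M = - \frac{3}{2}$ ($M = \left(-7\right) \frac{1}{4} + \frac{9}{6^{2}} = - \frac{7}{4} + \frac{9}{36} = - \frac{7}{4} + 9 \cdot \frac{1}{36} = - \frac{7}{4} + \frac{1}{4} = - \frac{3}{2} \approx -1.5$)
$\frac{1}{7 + 8} \cdot 15 M = \frac{1}{7 + 8} \cdot 15 \left(- \frac{3}{2}\right) = \frac{1}{15} \cdot 15 \left(- \frac{3}{2}\right) = 1 \left(- \frac{3}{2}\right) = - \frac{3}{2}$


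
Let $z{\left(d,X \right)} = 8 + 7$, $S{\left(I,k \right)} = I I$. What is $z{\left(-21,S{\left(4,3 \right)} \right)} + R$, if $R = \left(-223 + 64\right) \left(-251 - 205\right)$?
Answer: $72519$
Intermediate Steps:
$S{\left(I,k \right)} = I^{2}$
$z{\left(d,X \right)} = 15$
$R = 72504$ ($R = \left(-159\right) \left(-456\right) = 72504$)
$z{\left(-21,S{\left(4,3 \right)} \right)} + R = 15 + 72504 = 72519$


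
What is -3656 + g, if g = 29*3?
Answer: -3569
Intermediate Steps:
g = 87
-3656 + g = -3656 + 87 = -3569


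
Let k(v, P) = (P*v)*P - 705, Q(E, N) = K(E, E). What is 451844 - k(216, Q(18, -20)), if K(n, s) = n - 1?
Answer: 390125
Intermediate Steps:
K(n, s) = -1 + n
Q(E, N) = -1 + E
k(v, P) = -705 + v*P² (k(v, P) = v*P² - 705 = -705 + v*P²)
451844 - k(216, Q(18, -20)) = 451844 - (-705 + 216*(-1 + 18)²) = 451844 - (-705 + 216*17²) = 451844 - (-705 + 216*289) = 451844 - (-705 + 62424) = 451844 - 1*61719 = 451844 - 61719 = 390125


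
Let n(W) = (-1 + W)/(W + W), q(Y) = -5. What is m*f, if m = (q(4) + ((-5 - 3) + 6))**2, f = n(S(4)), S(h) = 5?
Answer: 98/5 ≈ 19.600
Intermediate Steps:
n(W) = (-1 + W)/(2*W) (n(W) = (-1 + W)/((2*W)) = (-1 + W)*(1/(2*W)) = (-1 + W)/(2*W))
f = 2/5 (f = (1/2)*(-1 + 5)/5 = (1/2)*(1/5)*4 = 2/5 ≈ 0.40000)
m = 49 (m = (-5 + ((-5 - 3) + 6))**2 = (-5 + (-8 + 6))**2 = (-5 - 2)**2 = (-7)**2 = 49)
m*f = 49*(2/5) = 98/5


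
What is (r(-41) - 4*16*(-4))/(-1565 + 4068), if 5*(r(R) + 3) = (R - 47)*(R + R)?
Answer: 8481/12515 ≈ 0.67767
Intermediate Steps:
r(R) = -3 + 2*R*(-47 + R)/5 (r(R) = -3 + ((R - 47)*(R + R))/5 = -3 + ((-47 + R)*(2*R))/5 = -3 + (2*R*(-47 + R))/5 = -3 + 2*R*(-47 + R)/5)
(r(-41) - 4*16*(-4))/(-1565 + 4068) = ((-3 - 94/5*(-41) + (⅖)*(-41)²) - 4*16*(-4))/(-1565 + 4068) = ((-3 + 3854/5 + (⅖)*1681) - 64*(-4))/2503 = ((-3 + 3854/5 + 3362/5) + 256)*(1/2503) = (7201/5 + 256)*(1/2503) = (8481/5)*(1/2503) = 8481/12515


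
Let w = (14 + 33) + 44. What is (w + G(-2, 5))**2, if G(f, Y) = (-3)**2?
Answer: 10000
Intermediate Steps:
G(f, Y) = 9
w = 91 (w = 47 + 44 = 91)
(w + G(-2, 5))**2 = (91 + 9)**2 = 100**2 = 10000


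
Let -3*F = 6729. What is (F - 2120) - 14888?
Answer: -19251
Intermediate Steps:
F = -2243 (F = -⅓*6729 = -2243)
(F - 2120) - 14888 = (-2243 - 2120) - 14888 = -4363 - 14888 = -19251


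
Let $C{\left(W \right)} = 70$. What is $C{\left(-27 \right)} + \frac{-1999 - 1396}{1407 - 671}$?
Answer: $\frac{48125}{736} \approx 65.387$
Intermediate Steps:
$C{\left(-27 \right)} + \frac{-1999 - 1396}{1407 - 671} = 70 + \frac{-1999 - 1396}{1407 - 671} = 70 - \frac{3395}{736} = \frac{48125}{736}$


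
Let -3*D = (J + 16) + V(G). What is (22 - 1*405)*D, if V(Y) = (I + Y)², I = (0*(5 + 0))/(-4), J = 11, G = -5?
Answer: 19916/3 ≈ 6638.7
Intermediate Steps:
I = 0 (I = (0*5)*(-¼) = 0*(-¼) = 0)
V(Y) = Y² (V(Y) = (0 + Y)² = Y²)
D = -52/3 (D = -((11 + 16) + (-5)²)/3 = -(27 + 25)/3 = -⅓*52 = -52/3 ≈ -17.333)
(22 - 1*405)*D = (22 - 1*405)*(-52/3) = (22 - 405)*(-52/3) = -383*(-52/3) = 19916/3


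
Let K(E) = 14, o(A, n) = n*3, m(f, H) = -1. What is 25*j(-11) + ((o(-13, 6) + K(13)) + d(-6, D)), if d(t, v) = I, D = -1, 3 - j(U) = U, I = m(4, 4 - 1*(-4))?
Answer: 381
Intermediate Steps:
I = -1
j(U) = 3 - U
o(A, n) = 3*n
d(t, v) = -1
25*j(-11) + ((o(-13, 6) + K(13)) + d(-6, D)) = 25*(3 - 1*(-11)) + ((3*6 + 14) - 1) = 25*(3 + 11) + ((18 + 14) - 1) = 25*14 + (32 - 1) = 350 + 31 = 381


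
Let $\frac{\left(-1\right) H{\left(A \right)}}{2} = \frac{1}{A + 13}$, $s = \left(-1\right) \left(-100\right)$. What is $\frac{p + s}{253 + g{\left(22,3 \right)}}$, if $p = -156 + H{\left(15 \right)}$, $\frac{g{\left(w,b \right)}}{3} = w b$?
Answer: $- \frac{785}{6314} \approx -0.12433$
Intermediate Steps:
$s = 100$
$H{\left(A \right)} = - \frac{2}{13 + A}$ ($H{\left(A \right)} = - \frac{2}{A + 13} = - \frac{2}{13 + A}$)
$g{\left(w,b \right)} = 3 b w$ ($g{\left(w,b \right)} = 3 w b = 3 b w$)
$p = - \frac{2185}{14}$ ($p = -156 - \frac{2}{13 + 15} = -156 - \frac{2}{28} = -156 - \frac{1}{14} = - \frac{2185}{14} \approx -156.07$)
$\frac{p + s}{253 + g{\left(22,3 \right)}} = \frac{- \frac{2185}{14} + 100}{253 + 3 \cdot 3 \cdot 22} = - \frac{785}{14 \left(253 + 198\right)} = - \frac{785}{14 \cdot 451} = \left(- \frac{785}{14}\right) \frac{1}{451} = - \frac{785}{6314}$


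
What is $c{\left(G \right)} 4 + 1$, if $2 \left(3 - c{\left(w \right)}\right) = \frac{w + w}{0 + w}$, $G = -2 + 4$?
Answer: $9$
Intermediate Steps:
$G = 2$
$c{\left(w \right)} = 2$ ($c{\left(w \right)} = 3 - \frac{\left(w + w\right) \frac{1}{0 + w}}{2} = 3 - \frac{2 w \frac{1}{w}}{2} = 3 - 1 = 2$)
$c{\left(G \right)} 4 + 1 = 2 \cdot 4 + 1 = 8 + 1 = 9$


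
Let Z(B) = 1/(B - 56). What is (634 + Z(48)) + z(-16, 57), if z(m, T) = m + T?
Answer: 5399/8 ≈ 674.88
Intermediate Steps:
z(m, T) = T + m
Z(B) = 1/(-56 + B)
(634 + Z(48)) + z(-16, 57) = (634 + 1/(-56 + 48)) + (57 - 16) = (634 + 1/(-8)) + 41 = (634 - ⅛) + 41 = 5071/8 + 41 = 5399/8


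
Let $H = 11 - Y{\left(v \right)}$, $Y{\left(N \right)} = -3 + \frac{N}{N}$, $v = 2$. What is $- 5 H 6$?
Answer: $-390$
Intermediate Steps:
$Y{\left(N \right)} = -2$ ($Y{\left(N \right)} = -3 + 1 = -2$)
$H = 13$ ($H = 11 - -2 = 11 + 2 = 13$)
$- 5 H 6 = \left(-5\right) 13 \cdot 6 = \left(-65\right) 6 = -390$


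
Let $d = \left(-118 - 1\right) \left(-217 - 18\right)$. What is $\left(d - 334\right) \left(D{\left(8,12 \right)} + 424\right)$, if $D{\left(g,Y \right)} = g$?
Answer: $11936592$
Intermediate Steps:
$d = 27965$ ($d = \left(-119\right) \left(-235\right) = 27965$)
$\left(d - 334\right) \left(D{\left(8,12 \right)} + 424\right) = \left(27965 - 334\right) \left(8 + 424\right) = 27631 \cdot 432 = 11936592$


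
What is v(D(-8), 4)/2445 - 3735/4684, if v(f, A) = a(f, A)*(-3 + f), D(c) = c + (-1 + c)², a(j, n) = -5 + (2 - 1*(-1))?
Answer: -1957567/2290476 ≈ -0.85466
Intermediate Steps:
a(j, n) = -2 (a(j, n) = -5 + (2 + 1) = -5 + 3 = -2)
v(f, A) = 6 - 2*f (v(f, A) = -2*(-3 + f) = 6 - 2*f)
v(D(-8), 4)/2445 - 3735/4684 = (6 - 2*(-8 + (-1 - 8)²))/2445 - 3735/4684 = (6 - 2*(-8 + (-9)²))*(1/2445) - 3735*1/4684 = (6 - 2*(-8 + 81))*(1/2445) - 3735/4684 = (6 - 2*73)*(1/2445) - 3735/4684 = (6 - 146)*(1/2445) - 3735/4684 = -140*1/2445 - 3735/4684 = -28/489 - 3735/4684 = -1957567/2290476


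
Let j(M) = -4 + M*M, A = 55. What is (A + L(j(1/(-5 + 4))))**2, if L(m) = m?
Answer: 2704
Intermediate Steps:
j(M) = -4 + M**2
(A + L(j(1/(-5 + 4))))**2 = (55 + (-4 + (1/(-5 + 4))**2))**2 = (55 + (-4 + (1/(-1))**2))**2 = (55 + (-4 + (-1)**2))**2 = (55 + (-4 + 1))**2 = (55 - 3)**2 = 52**2 = 2704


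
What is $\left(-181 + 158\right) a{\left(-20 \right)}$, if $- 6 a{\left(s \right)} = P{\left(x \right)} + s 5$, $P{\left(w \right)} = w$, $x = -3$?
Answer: $- \frac{2369}{6} \approx -394.83$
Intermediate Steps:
$a{\left(s \right)} = \frac{1}{2} - \frac{5 s}{6}$ ($a{\left(s \right)} = - \frac{-3 + s 5}{6} = - \frac{-3 + 5 s}{6} = \frac{1}{2} - \frac{5 s}{6}$)
$\left(-181 + 158\right) a{\left(-20 \right)} = \left(-181 + 158\right) \left(\frac{1}{2} - - \frac{50}{3}\right) = - 23 \left(\frac{1}{2} + \frac{50}{3}\right) = \left(-23\right) \frac{103}{6} = - \frac{2369}{6}$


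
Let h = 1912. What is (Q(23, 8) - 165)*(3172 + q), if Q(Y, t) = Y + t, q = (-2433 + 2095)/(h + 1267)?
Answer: -1351182300/3179 ≈ -4.2503e+5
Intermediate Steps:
q = -338/3179 (q = (-2433 + 2095)/(1912 + 1267) = -338/3179 ≈ -0.10632)
(Q(23, 8) - 165)*(3172 + q) = ((23 + 8) - 165)*(3172 - 338/3179) = (31 - 165)*(10083450/3179) = -134*10083450/3179 = -1351182300/3179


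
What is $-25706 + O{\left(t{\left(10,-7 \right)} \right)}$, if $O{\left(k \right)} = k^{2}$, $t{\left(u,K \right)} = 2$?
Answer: $-25702$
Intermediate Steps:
$-25706 + O{\left(t{\left(10,-7 \right)} \right)} = -25706 + 2^{2} = -25706 + 4 = -25702$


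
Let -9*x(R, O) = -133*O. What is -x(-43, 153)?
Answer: -2261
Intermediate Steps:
x(R, O) = 133*O/9 (x(R, O) = -(-133)*O/9 = 133*O/9)
-x(-43, 153) = -133*153/9 = -1*2261 = -2261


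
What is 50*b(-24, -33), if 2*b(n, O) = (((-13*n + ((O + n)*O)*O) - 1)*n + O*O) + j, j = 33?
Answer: 37085250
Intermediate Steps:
b(n, O) = 33/2 + O²/2 + n*(-1 - 13*n + O²*(O + n))/2 (b(n, O) = ((((-13*n + ((O + n)*O)*O) - 1)*n + O*O) + 33)/2 = ((((-13*n + (O*(O + n))*O) - 1)*n + O²) + 33)/2 = ((((-13*n + O²*(O + n)) - 1)*n + O²) + 33)/2 = (((-1 - 13*n + O²*(O + n))*n + O²) + 33)/2 = ((n*(-1 - 13*n + O²*(O + n)) + O²) + 33)/2 = ((O² + n*(-1 - 13*n + O²*(O + n))) + 33)/2 = (33 + O² + n*(-1 - 13*n + O²*(O + n)))/2 = 33/2 + O²/2 + n*(-1 - 13*n + O²*(O + n))/2)
50*b(-24, -33) = 50*(33/2 + (½)*(-33)² - 13/2*(-24)² - ½*(-24) + (½)*(-24)*(-33)³ + (½)*(-33)²*(-24)²) = 50*(33/2 + (½)*1089 - 13/2*576 + 12 + (½)*(-24)*(-35937) + (½)*1089*576) = 50*(33/2 + 1089/2 - 3744 + 12 + 431244 + 313632) = 50*741705 = 37085250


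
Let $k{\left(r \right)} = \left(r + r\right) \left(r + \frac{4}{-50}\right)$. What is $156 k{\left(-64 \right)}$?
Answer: $\frac{31988736}{25} \approx 1.2796 \cdot 10^{6}$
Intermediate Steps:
$k{\left(r \right)} = 2 r \left(- \frac{2}{25} + r\right)$ ($k{\left(r \right)} = 2 r \left(r + 4 \left(- \frac{1}{50}\right)\right) = 2 r \left(r - \frac{2}{25}\right) = 2 r \left(- \frac{2}{25} + r\right)$)
$156 k{\left(-64 \right)} = 156 \cdot \frac{2}{25} \left(-64\right) \left(-2 + 25 \left(-64\right)\right) = 156 \cdot \frac{2}{25} \left(-64\right) \left(-2 - 1600\right) = 156 \cdot \frac{2}{25} \left(-64\right) \left(-1602\right) = 156 \cdot \frac{205056}{25} = \frac{31988736}{25}$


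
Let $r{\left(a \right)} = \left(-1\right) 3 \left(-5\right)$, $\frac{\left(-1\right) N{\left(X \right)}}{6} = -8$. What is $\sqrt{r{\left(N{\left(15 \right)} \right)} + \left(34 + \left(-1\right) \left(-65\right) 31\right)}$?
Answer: $4 \sqrt{129} \approx 45.431$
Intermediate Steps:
$N{\left(X \right)} = 48$ ($N{\left(X \right)} = \left(-6\right) \left(-8\right) = 48$)
$r{\left(a \right)} = 15$ ($r{\left(a \right)} = \left(-3\right) \left(-5\right) = 15$)
$\sqrt{r{\left(N{\left(15 \right)} \right)} + \left(34 + \left(-1\right) \left(-65\right) 31\right)} = \sqrt{15 + \left(34 + \left(-1\right) \left(-65\right) 31\right)} = \sqrt{15 + \left(34 + 65 \cdot 31\right)} = \sqrt{15 + \left(34 + 2015\right)} = \sqrt{15 + 2049} = \sqrt{2064} = 4 \sqrt{129}$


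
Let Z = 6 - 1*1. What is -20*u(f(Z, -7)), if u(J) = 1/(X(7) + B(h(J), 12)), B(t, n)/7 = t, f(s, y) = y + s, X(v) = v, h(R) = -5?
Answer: 5/7 ≈ 0.71429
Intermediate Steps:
Z = 5 (Z = 6 - 1 = 5)
f(s, y) = s + y
B(t, n) = 7*t
u(J) = -1/28 (u(J) = 1/(7 + 7*(-5)) = 1/(7 - 35) = 1/(-28) = -1/28)
-20*u(f(Z, -7)) = -20*(-1/28) = 5/7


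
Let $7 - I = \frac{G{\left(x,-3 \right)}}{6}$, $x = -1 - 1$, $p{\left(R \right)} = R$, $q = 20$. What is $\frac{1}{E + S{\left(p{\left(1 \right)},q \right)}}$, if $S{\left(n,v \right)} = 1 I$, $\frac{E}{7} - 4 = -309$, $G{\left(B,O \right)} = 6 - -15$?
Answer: $- \frac{2}{4263} \approx -0.00046915$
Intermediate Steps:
$x = -2$ ($x = -1 - 1 = -2$)
$G{\left(B,O \right)} = 21$ ($G{\left(B,O \right)} = 6 + 15 = 21$)
$E = -2135$ ($E = 28 + 7 \left(-309\right) = 28 - 2163 = -2135$)
$I = \frac{7}{2}$ ($I = 7 - \frac{21}{6} = 7 - 21 \cdot \frac{1}{6} = 7 - \frac{7}{2} = \frac{7}{2} \approx 3.5$)
$S{\left(n,v \right)} = \frac{7}{2}$ ($S{\left(n,v \right)} = 1 \cdot \frac{7}{2} = \frac{7}{2}$)
$\frac{1}{E + S{\left(p{\left(1 \right)},q \right)}} = \frac{1}{-2135 + \frac{7}{2}} = \frac{1}{- \frac{4263}{2}} = - \frac{2}{4263}$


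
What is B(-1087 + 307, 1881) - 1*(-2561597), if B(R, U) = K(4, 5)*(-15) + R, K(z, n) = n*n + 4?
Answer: 2560382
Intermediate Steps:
K(z, n) = 4 + n**2 (K(z, n) = n**2 + 4 = 4 + n**2)
B(R, U) = -435 + R (B(R, U) = (4 + 5**2)*(-15) + R = (4 + 25)*(-15) + R = 29*(-15) + R = -435 + R)
B(-1087 + 307, 1881) - 1*(-2561597) = (-435 + (-1087 + 307)) - 1*(-2561597) = (-435 - 780) + 2561597 = -1215 + 2561597 = 2560382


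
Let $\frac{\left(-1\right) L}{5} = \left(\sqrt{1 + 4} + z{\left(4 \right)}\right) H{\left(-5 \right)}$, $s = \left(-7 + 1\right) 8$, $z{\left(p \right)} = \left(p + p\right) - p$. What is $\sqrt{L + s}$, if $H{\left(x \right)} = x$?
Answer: $\sqrt{52 + 25 \sqrt{5}} \approx 10.388$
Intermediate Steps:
$z{\left(p \right)} = p$ ($z{\left(p \right)} = 2 p - p = p$)
$s = -48$ ($s = \left(-6\right) 8 = -48$)
$L = 100 + 25 \sqrt{5}$ ($L = - 5 \left(\sqrt{1 + 4} + 4\right) \left(-5\right) = - 5 \left(\sqrt{5} + 4\right) \left(-5\right) = - 5 \left(4 + \sqrt{5}\right) \left(-5\right) = - 5 \left(-20 - 5 \sqrt{5}\right) = 100 + 25 \sqrt{5} \approx 155.9$)
$\sqrt{L + s} = \sqrt{\left(100 + 25 \sqrt{5}\right) - 48} = \sqrt{52 + 25 \sqrt{5}}$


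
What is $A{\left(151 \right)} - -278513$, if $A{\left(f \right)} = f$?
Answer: $278664$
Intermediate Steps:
$A{\left(151 \right)} - -278513 = 151 - -278513 = 151 + 278513 = 278664$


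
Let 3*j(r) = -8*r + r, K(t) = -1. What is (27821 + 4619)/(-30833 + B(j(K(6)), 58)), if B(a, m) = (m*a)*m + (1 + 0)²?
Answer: -24330/17237 ≈ -1.4115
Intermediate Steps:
j(r) = -7*r/3 (j(r) = (-8*r + r)/3 = (-7*r)/3 = -7*r/3)
B(a, m) = 1 + a*m² (B(a, m) = (a*m)*m + 1² = a*m² + 1 = 1 + a*m²)
(27821 + 4619)/(-30833 + B(j(K(6)), 58)) = (27821 + 4619)/(-30833 + (1 - 7/3*(-1)*58²)) = 32440/(-30833 + (1 + (7/3)*3364)) = 32440/(-30833 + (1 + 23548/3)) = 32440/(-30833 + 23551/3) = 32440/(-68948/3) = 32440*(-3/68948) = -24330/17237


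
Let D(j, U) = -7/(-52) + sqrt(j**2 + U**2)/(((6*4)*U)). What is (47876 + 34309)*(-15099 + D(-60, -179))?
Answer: -64526813085/52 - 27395*sqrt(35641)/1432 ≈ -1.2409e+9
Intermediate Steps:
D(j, U) = 7/52 + sqrt(U**2 + j**2)/(24*U) (D(j, U) = -7*(-1/52) + sqrt(U**2 + j**2)/((24*U)) = 7/52 + sqrt(U**2 + j**2)*(1/(24*U)) = 7/52 + sqrt(U**2 + j**2)/(24*U))
(47876 + 34309)*(-15099 + D(-60, -179)) = (47876 + 34309)*(-15099 + (7/52 + (1/24)*sqrt((-179)**2 + (-60)**2)/(-179))) = 82185*(-15099 + (7/52 + (1/24)*(-1/179)*sqrt(32041 + 3600))) = 82185*(-15099 + (7/52 + (1/24)*(-1/179)*sqrt(35641))) = 82185*(-15099 + (7/52 - sqrt(35641)/4296)) = 82185*(-785141/52 - sqrt(35641)/4296) = -64526813085/52 - 27395*sqrt(35641)/1432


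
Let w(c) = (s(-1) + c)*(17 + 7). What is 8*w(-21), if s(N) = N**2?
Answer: -3840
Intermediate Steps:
w(c) = 24 + 24*c (w(c) = ((-1)**2 + c)*(17 + 7) = (1 + c)*24 = 24 + 24*c)
8*w(-21) = 8*(24 + 24*(-21)) = 8*(24 - 504) = 8*(-480) = -3840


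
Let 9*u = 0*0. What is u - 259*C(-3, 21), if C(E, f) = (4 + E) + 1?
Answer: -518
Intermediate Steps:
C(E, f) = 5 + E
u = 0 (u = (0*0)/9 = (⅑)*0 = 0)
u - 259*C(-3, 21) = 0 - 259*(5 - 3) = 0 - 259*2 = 0 - 518 = -518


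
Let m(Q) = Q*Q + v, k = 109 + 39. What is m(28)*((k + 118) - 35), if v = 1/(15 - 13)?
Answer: 362439/2 ≈ 1.8122e+5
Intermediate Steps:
v = ½ (v = 1/2 = ½ ≈ 0.50000)
k = 148
m(Q) = ½ + Q² (m(Q) = Q*Q + ½ = Q² + ½ = ½ + Q²)
m(28)*((k + 118) - 35) = (½ + 28²)*((148 + 118) - 35) = (½ + 784)*(266 - 35) = (1569/2)*231 = 362439/2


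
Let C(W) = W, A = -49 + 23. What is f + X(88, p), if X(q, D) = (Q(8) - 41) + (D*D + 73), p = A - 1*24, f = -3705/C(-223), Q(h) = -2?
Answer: 567895/223 ≈ 2546.6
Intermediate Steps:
A = -26
f = 3705/223 (f = -3705/(-223) = -3705*(-1/223) = 3705/223 ≈ 16.614)
p = -50 (p = -26 - 1*24 = -26 - 24 = -50)
X(q, D) = 30 + D² (X(q, D) = (-2 - 41) + (D*D + 73) = -43 + (D² + 73) = -43 + (73 + D²) = 30 + D²)
f + X(88, p) = 3705/223 + (30 + (-50)²) = 3705/223 + (30 + 2500) = 3705/223 + 2530 = 567895/223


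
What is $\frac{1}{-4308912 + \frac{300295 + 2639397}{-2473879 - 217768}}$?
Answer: $- \frac{384521}{1656867571108} \approx -2.3208 \cdot 10^{-7}$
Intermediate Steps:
$\frac{1}{-4308912 + \frac{300295 + 2639397}{-2473879 - 217768}} = \frac{1}{-4308912 + \frac{2939692}{-2691647}} = \frac{1}{-4308912 + 2939692 \left(- \frac{1}{2691647}\right)} = \frac{1}{-4308912 - \frac{419956}{384521}} = \frac{1}{- \frac{1656867571108}{384521}} = - \frac{384521}{1656867571108}$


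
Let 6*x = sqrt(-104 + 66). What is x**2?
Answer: -19/18 ≈ -1.0556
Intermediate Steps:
x = I*sqrt(38)/6 (x = sqrt(-104 + 66)/6 = sqrt(-38)/6 = (I*sqrt(38))/6 = I*sqrt(38)/6 ≈ 1.0274*I)
x**2 = (I*sqrt(38)/6)**2 = -19/18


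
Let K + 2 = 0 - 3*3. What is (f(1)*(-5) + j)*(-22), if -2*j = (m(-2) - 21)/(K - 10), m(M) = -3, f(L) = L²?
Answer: 858/7 ≈ 122.57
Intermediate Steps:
K = -11 (K = -2 + (0 - 3*3) = -2 + (0 - 9) = -2 - 9 = -11)
j = -4/7 (j = -(-3 - 21)/(2*(-11 - 10)) = -(-12)/(-21) = -(-12)*(-1)/21 = -½*8/7 = -4/7 ≈ -0.57143)
(f(1)*(-5) + j)*(-22) = (1²*(-5) - 4/7)*(-22) = (1*(-5) - 4/7)*(-22) = (-5 - 4/7)*(-22) = -39/7*(-22) = 858/7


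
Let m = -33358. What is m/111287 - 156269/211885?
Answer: -24458768033/23580045995 ≈ -1.0373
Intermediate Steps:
m/111287 - 156269/211885 = -33358/111287 - 156269/211885 = -24458768033/23580045995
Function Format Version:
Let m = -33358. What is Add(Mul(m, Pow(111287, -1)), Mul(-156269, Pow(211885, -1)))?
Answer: Rational(-24458768033, 23580045995) ≈ -1.0373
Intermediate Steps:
Add(Mul(m, Pow(111287, -1)), Mul(-156269, Pow(211885, -1))) = Add(Mul(-33358, Pow(111287, -1)), Mul(-156269, Pow(211885, -1))) = Add(Mul(-33358, Rational(1, 111287)), Mul(-156269, Rational(1, 211885))) = Add(Rational(-33358, 111287), Rational(-156269, 211885)) = Rational(-24458768033, 23580045995)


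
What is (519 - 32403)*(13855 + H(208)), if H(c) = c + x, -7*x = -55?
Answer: -3140446464/7 ≈ -4.4864e+8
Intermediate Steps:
x = 55/7 (x = -⅐*(-55) = 55/7 ≈ 7.8571)
H(c) = 55/7 + c (H(c) = c + 55/7 = 55/7 + c)
(519 - 32403)*(13855 + H(208)) = (519 - 32403)*(13855 + (55/7 + 208)) = -31884*(13855 + 1511/7) = -31884*98496/7 = -3140446464/7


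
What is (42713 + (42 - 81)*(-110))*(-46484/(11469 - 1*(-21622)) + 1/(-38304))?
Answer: -83691484337681/1267517664 ≈ -66028.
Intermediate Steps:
(42713 + (42 - 81)*(-110))*(-46484/(11469 - 1*(-21622)) + 1/(-38304)) = (42713 - 39*(-110))*(-46484/(11469 + 21622) - 1/38304) = (42713 + 4290)*(-46484/33091 - 1/38304) = 47003*(-46484*1/33091 - 1/38304) = 47003*(-46484/33091 - 1/38304) = 47003*(-1780556227/1267517664) = -83691484337681/1267517664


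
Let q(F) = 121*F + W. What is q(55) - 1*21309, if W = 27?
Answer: -14627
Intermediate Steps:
q(F) = 27 + 121*F (q(F) = 121*F + 27 = 27 + 121*F)
q(55) - 1*21309 = (27 + 121*55) - 1*21309 = (27 + 6655) - 21309 = 6682 - 21309 = -14627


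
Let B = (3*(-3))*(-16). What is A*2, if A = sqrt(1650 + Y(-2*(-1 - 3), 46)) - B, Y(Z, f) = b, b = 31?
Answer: -206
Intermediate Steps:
Y(Z, f) = 31
B = 144 (B = -9*(-16) = 144)
A = -103 (A = sqrt(1650 + 31) - 1*144 = sqrt(1681) - 144 = 41 - 144 = -103)
A*2 = -103*2 = -206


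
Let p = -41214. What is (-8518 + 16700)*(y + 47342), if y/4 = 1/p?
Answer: 7982167675744/20607 ≈ 3.8735e+8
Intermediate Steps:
y = -2/20607 (y = 4/(-41214) = 4*(-1/41214) = -2/20607 ≈ -9.7054e-5)
(-8518 + 16700)*(y + 47342) = (-8518 + 16700)*(-2/20607 + 47342) = 8182*(975576592/20607) = 7982167675744/20607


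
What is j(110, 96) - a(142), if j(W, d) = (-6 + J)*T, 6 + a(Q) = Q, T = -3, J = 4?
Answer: -130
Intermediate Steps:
a(Q) = -6 + Q
j(W, d) = 6 (j(W, d) = (-6 + 4)*(-3) = -2*(-3) = 6)
j(110, 96) - a(142) = 6 - (-6 + 142) = 6 - 1*136 = 6 - 136 = -130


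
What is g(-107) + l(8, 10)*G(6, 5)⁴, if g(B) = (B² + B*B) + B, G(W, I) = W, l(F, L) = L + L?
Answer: 48711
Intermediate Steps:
l(F, L) = 2*L
g(B) = B + 2*B² (g(B) = (B² + B²) + B = 2*B² + B = B + 2*B²)
g(-107) + l(8, 10)*G(6, 5)⁴ = -107*(1 + 2*(-107)) + (2*10)*6⁴ = -107*(1 - 214) + 20*1296 = -107*(-213) + 25920 = 22791 + 25920 = 48711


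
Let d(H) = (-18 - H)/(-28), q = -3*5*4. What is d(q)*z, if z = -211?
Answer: 633/2 ≈ 316.50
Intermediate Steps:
q = -60 (q = -15*4 = -60)
d(H) = 9/14 + H/28 (d(H) = (-18 - H)*(-1/28) = 9/14 + H/28)
d(q)*z = (9/14 + (1/28)*(-60))*(-211) = (9/14 - 15/7)*(-211) = -3/2*(-211) = 633/2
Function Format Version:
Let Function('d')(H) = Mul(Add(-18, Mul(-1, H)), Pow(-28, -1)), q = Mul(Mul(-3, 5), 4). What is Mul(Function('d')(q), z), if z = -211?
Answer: Rational(633, 2) ≈ 316.50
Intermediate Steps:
q = -60 (q = Mul(-15, 4) = -60)
Function('d')(H) = Add(Rational(9, 14), Mul(Rational(1, 28), H)) (Function('d')(H) = Mul(Add(-18, Mul(-1, H)), Rational(-1, 28)) = Add(Rational(9, 14), Mul(Rational(1, 28), H)))
Mul(Function('d')(q), z) = Mul(Add(Rational(9, 14), Mul(Rational(1, 28), -60)), -211) = Mul(Add(Rational(9, 14), Rational(-15, 7)), -211) = Mul(Rational(-3, 2), -211) = Rational(633, 2)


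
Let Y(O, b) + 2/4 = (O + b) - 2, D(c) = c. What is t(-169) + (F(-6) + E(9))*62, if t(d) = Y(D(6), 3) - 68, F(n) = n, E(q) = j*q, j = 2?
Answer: 1365/2 ≈ 682.50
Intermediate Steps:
E(q) = 2*q
Y(O, b) = -5/2 + O + b (Y(O, b) = -½ + ((O + b) - 2) = -½ + (-2 + O + b) = -5/2 + O + b)
t(d) = -123/2 (t(d) = (-5/2 + 6 + 3) - 68 = 13/2 - 68 = -123/2)
t(-169) + (F(-6) + E(9))*62 = -123/2 + (-6 + 2*9)*62 = -123/2 + (-6 + 18)*62 = -123/2 + 12*62 = -123/2 + 744 = 1365/2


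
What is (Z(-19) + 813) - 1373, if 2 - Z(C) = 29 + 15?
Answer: -602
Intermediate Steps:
Z(C) = -42 (Z(C) = 2 - (29 + 15) = 2 - 1*44 = 2 - 44 = -42)
(Z(-19) + 813) - 1373 = (-42 + 813) - 1373 = 771 - 1373 = -602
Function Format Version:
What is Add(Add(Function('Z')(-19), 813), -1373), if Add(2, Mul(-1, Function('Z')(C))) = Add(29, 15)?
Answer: -602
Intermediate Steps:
Function('Z')(C) = -42 (Function('Z')(C) = Add(2, Mul(-1, Add(29, 15))) = Add(2, Mul(-1, 44)) = Add(2, -44) = -42)
Add(Add(Function('Z')(-19), 813), -1373) = Add(Add(-42, 813), -1373) = Add(771, -1373) = -602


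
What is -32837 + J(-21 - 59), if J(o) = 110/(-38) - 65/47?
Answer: -29327261/893 ≈ -32841.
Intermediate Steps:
J(o) = -3820/893 (J(o) = 110*(-1/38) - 65*1/47 = -55/19 - 65/47 = -3820/893)
-32837 + J(-21 - 59) = -32837 - 3820/893 = -29327261/893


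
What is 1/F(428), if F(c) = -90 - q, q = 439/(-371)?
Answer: -371/32951 ≈ -0.011259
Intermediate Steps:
q = -439/371 (q = 439*(-1/371) = -439/371 ≈ -1.1833)
F(c) = -32951/371 (F(c) = -90 - 1*(-439/371) = -90 + 439/371 = -32951/371)
1/F(428) = 1/(-32951/371) = -371/32951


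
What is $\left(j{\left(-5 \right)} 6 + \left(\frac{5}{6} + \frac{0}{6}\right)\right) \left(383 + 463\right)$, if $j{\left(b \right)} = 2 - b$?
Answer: $36237$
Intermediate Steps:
$\left(j{\left(-5 \right)} 6 + \left(\frac{5}{6} + \frac{0}{6}\right)\right) \left(383 + 463\right) = \left(\left(2 - -5\right) 6 + \left(\frac{5}{6} + \frac{0}{6}\right)\right) \left(383 + 463\right) = \left(\left(2 + 5\right) 6 + \left(5 \cdot \frac{1}{6} + 0 \cdot \frac{1}{6}\right)\right) 846 = \left(7 \cdot 6 + \left(\frac{5}{6} + 0\right)\right) 846 = \left(42 + \frac{5}{6}\right) 846 = \frac{257}{6} \cdot 846 = 36237$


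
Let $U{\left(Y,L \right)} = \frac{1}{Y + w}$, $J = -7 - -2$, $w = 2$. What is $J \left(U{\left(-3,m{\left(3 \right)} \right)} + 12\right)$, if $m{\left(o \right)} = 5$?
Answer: $-55$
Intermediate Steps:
$J = -5$ ($J = -7 + 2 = -5$)
$U{\left(Y,L \right)} = \frac{1}{2 + Y}$ ($U{\left(Y,L \right)} = \frac{1}{Y + 2} = \frac{1}{2 + Y}$)
$J \left(U{\left(-3,m{\left(3 \right)} \right)} + 12\right) = - 5 \left(\frac{1}{2 - 3} + 12\right) = - 5 \left(\frac{1}{-1} + 12\right) = - 5 \left(-1 + 12\right) = \left(-5\right) 11 = -55$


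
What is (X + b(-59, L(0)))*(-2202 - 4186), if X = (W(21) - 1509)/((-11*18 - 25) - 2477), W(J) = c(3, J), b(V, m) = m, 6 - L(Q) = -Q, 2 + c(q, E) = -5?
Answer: -28292452/675 ≈ -41915.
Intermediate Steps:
c(q, E) = -7 (c(q, E) = -2 - 5 = -7)
L(Q) = 6 + Q (L(Q) = 6 - (-1)*Q = 6 + Q)
W(J) = -7
X = 379/675 (X = (-7 - 1509)/((-11*18 - 25) - 2477) = -1516/((-198 - 25) - 2477) = -1516/(-223 - 2477) = -1516/(-2700) = -1516*(-1/2700) = 379/675 ≈ 0.56148)
(X + b(-59, L(0)))*(-2202 - 4186) = (379/675 + (6 + 0))*(-2202 - 4186) = (379/675 + 6)*(-6388) = (4429/675)*(-6388) = -28292452/675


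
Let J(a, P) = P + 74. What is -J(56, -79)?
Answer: 5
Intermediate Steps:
J(a, P) = 74 + P
-J(56, -79) = -(74 - 79) = -1*(-5) = 5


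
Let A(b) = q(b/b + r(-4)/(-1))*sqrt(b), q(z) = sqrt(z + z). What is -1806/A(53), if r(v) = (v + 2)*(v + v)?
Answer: 301*I*sqrt(1590)/265 ≈ 45.292*I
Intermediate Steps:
r(v) = 2*v*(2 + v) (r(v) = (2 + v)*(2*v) = 2*v*(2 + v))
q(z) = sqrt(2)*sqrt(z) (q(z) = sqrt(2*z) = sqrt(2)*sqrt(z))
A(b) = I*sqrt(30)*sqrt(b) (A(b) = (sqrt(2)*sqrt(b/b + (2*(-4)*(2 - 4))/(-1)))*sqrt(b) = (sqrt(2)*sqrt(1 + (2*(-4)*(-2))*(-1)))*sqrt(b) = (sqrt(2)*sqrt(1 + 16*(-1)))*sqrt(b) = (sqrt(2)*sqrt(1 - 16))*sqrt(b) = (sqrt(2)*sqrt(-15))*sqrt(b) = (sqrt(2)*(I*sqrt(15)))*sqrt(b) = (I*sqrt(30))*sqrt(b) = I*sqrt(30)*sqrt(b))
-1806/A(53) = -1806*(-I*sqrt(1590)/1590) = -(-301)*I*sqrt(1590)/265 = 301*I*sqrt(1590)/265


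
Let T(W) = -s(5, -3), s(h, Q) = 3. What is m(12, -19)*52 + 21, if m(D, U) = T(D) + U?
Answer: -1123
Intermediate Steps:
T(W) = -3 (T(W) = -1*3 = -3)
m(D, U) = -3 + U
m(12, -19)*52 + 21 = (-3 - 19)*52 + 21 = -22*52 + 21 = -1144 + 21 = -1123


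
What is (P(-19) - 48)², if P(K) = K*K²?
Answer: 47706649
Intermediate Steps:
P(K) = K³
(P(-19) - 48)² = ((-19)³ - 48)² = (-6859 - 48)² = (-6907)² = 47706649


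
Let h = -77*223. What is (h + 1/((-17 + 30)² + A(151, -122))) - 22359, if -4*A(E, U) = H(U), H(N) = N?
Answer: -15772468/399 ≈ -39530.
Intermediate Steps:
h = -17171
A(E, U) = -U/4
(h + 1/((-17 + 30)² + A(151, -122))) - 22359 = (-17171 + 1/((-17 + 30)² - ¼*(-122))) - 22359 = (-17171 + 1/(13² + 61/2)) - 22359 = (-17171 + 1/(169 + 61/2)) - 22359 = (-17171 + 1/(399/2)) - 22359 = (-17171 + 2/399) - 22359 = -6851227/399 - 22359 = -15772468/399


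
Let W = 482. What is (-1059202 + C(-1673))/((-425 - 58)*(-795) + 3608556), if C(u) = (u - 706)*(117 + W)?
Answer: -354889/570363 ≈ -0.62222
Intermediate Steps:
C(u) = -422894 + 599*u (C(u) = (u - 706)*(117 + 482) = (-706 + u)*599 = -422894 + 599*u)
(-1059202 + C(-1673))/((-425 - 58)*(-795) + 3608556) = (-1059202 + (-422894 + 599*(-1673)))/((-425 - 58)*(-795) + 3608556) = (-1059202 + (-422894 - 1002127))/(-483*(-795) + 3608556) = (-1059202 - 1425021)/(383985 + 3608556) = -2484223/3992541 = -2484223*1/3992541 = -354889/570363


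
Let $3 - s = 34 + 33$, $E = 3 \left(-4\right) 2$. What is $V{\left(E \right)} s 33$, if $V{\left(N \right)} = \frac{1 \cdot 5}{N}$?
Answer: $440$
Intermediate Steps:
$E = -24$ ($E = \left(-12\right) 2 = -24$)
$s = -64$ ($s = 3 - \left(34 + 33\right) = 3 - 67 = -64$)
$V{\left(N \right)} = \frac{5}{N}$
$V{\left(E \right)} s 33 = \frac{5}{-24} \left(-64\right) 33 = 5 \left(- \frac{1}{24}\right) \left(-64\right) 33 = \left(- \frac{5}{24}\right) \left(-64\right) 33 = \frac{40}{3} \cdot 33 = 440$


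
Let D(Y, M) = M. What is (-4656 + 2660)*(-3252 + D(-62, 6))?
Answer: 6479016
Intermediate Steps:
(-4656 + 2660)*(-3252 + D(-62, 6)) = (-4656 + 2660)*(-3252 + 6) = -1996*(-3246) = 6479016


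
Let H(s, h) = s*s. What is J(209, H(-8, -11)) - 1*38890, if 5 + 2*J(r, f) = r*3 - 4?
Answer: -38581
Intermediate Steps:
H(s, h) = s**2
J(r, f) = -9/2 + 3*r/2 (J(r, f) = -5/2 + (r*3 - 4)/2 = -5/2 + (3*r - 4)/2 = -5/2 + (-4 + 3*r)/2 = -5/2 + (-2 + 3*r/2) = -9/2 + 3*r/2)
J(209, H(-8, -11)) - 1*38890 = (-9/2 + (3/2)*209) - 1*38890 = (-9/2 + 627/2) - 38890 = 309 - 38890 = -38581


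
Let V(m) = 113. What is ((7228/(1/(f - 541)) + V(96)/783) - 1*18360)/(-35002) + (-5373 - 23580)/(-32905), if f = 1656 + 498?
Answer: -299117028917327/901813054230 ≈ -331.68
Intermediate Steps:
f = 2154
((7228/(1/(f - 541)) + V(96)/783) - 1*18360)/(-35002) + (-5373 - 23580)/(-32905) = ((7228/(1/(2154 - 541)) + 113/783) - 1*18360)/(-35002) + (-5373 - 23580)/(-32905) = ((7228/(1/1613) + 113*(1/783)) - 18360)*(-1/35002) - 28953*(-1/32905) = ((7228/(1/1613) + 113/783) - 18360)*(-1/35002) + 28953/32905 = ((7228*1613 + 113/783) - 18360)*(-1/35002) + 28953/32905 = ((11658764 + 113/783) - 18360)*(-1/35002) + 28953/32905 = (9128812325/783 - 18360)*(-1/35002) + 28953/32905 = (9114436445/783)*(-1/35002) + 28953/32905 = -9114436445/27406566 + 28953/32905 = -299117028917327/901813054230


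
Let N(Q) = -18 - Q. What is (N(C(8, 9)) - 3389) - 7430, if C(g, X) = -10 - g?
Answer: -10819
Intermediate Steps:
(N(C(8, 9)) - 3389) - 7430 = ((-18 - (-10 - 1*8)) - 3389) - 7430 = ((-18 - (-10 - 8)) - 3389) - 7430 = ((-18 - 1*(-18)) - 3389) - 7430 = ((-18 + 18) - 3389) - 7430 = (0 - 3389) - 7430 = -3389 - 7430 = -10819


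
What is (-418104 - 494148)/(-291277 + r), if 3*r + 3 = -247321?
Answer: 2736756/1121155 ≈ 2.4410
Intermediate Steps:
r = -247324/3 (r = -1 + (⅓)*(-247321) = -1 - 247321/3 = -247324/3 ≈ -82441.)
(-418104 - 494148)/(-291277 + r) = (-418104 - 494148)/(-291277 - 247324/3) = -912252/(-1121155/3) = -912252*(-3/1121155) = 2736756/1121155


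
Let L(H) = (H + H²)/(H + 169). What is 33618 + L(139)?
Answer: 370493/11 ≈ 33681.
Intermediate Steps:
L(H) = (H + H²)/(169 + H)
33618 + L(139) = 33618 + 139*(1 + 139)/(169 + 139) = 33618 + 139*140/308 = 33618 + 139*(1/308)*140 = 33618 + 695/11 = 370493/11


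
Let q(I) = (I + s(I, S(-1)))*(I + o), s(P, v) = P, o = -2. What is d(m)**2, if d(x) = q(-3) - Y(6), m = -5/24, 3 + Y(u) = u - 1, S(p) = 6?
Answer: 784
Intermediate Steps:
Y(u) = -4 + u (Y(u) = -3 + (u - 1) = -3 + (-1 + u) = -4 + u)
q(I) = 2*I*(-2 + I) (q(I) = (I + I)*(I - 2) = (2*I)*(-2 + I) = 2*I*(-2 + I))
m = -5/24 (m = -5*1/24 = -5/24 ≈ -0.20833)
d(x) = 28 (d(x) = 2*(-3)*(-2 - 3) - (-4 + 6) = 2*(-3)*(-5) - 1*2 = 30 - 2 = 28)
d(m)**2 = 28**2 = 784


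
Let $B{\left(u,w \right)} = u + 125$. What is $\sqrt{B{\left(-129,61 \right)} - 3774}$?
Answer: $i \sqrt{3778} \approx 61.465 i$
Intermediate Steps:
$B{\left(u,w \right)} = 125 + u$
$\sqrt{B{\left(-129,61 \right)} - 3774} = \sqrt{\left(125 - 129\right) - 3774} = \sqrt{-4 - 3774} = \sqrt{-3778} = i \sqrt{3778}$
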